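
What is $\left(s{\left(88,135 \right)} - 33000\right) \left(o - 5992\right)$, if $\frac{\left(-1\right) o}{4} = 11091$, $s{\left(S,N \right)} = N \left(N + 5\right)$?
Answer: $710019600$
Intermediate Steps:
$s{\left(S,N \right)} = N \left(5 + N\right)$
$o = -44364$ ($o = \left(-4\right) 11091 = -44364$)
$\left(s{\left(88,135 \right)} - 33000\right) \left(o - 5992\right) = \left(135 \left(5 + 135\right) - 33000\right) \left(-44364 - 5992\right) = \left(135 \cdot 140 - 33000\right) \left(-50356\right) = \left(18900 - 33000\right) \left(-50356\right) = \left(-14100\right) \left(-50356\right) = 710019600$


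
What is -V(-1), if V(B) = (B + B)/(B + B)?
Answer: -1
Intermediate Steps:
V(B) = 1 (V(B) = (2*B)/((2*B)) = (2*B)*(1/(2*B)) = 1)
-V(-1) = -1*1 = -1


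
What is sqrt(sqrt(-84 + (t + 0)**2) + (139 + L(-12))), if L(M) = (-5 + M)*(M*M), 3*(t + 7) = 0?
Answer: sqrt(-2309 + I*sqrt(35)) ≈ 0.0616 + 48.052*I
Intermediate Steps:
t = -7 (t = -7 + (1/3)*0 = -7 + 0 = -7)
L(M) = M**2*(-5 + M) (L(M) = (-5 + M)*M**2 = M**2*(-5 + M))
sqrt(sqrt(-84 + (t + 0)**2) + (139 + L(-12))) = sqrt(sqrt(-84 + (-7 + 0)**2) + (139 + (-12)**2*(-5 - 12))) = sqrt(sqrt(-84 + (-7)**2) + (139 + 144*(-17))) = sqrt(sqrt(-84 + 49) + (139 - 2448)) = sqrt(sqrt(-35) - 2309) = sqrt(I*sqrt(35) - 2309) = sqrt(-2309 + I*sqrt(35))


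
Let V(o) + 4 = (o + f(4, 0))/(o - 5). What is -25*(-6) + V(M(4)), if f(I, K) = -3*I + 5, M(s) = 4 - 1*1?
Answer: 148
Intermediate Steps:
M(s) = 3 (M(s) = 4 - 1 = 3)
f(I, K) = 5 - 3*I
V(o) = -4 + (-7 + o)/(-5 + o) (V(o) = -4 + (o + (5 - 3*4))/(o - 5) = -4 + (o + (5 - 12))/(-5 + o) = -4 + (o - 7)/(-5 + o) = -4 + (-7 + o)/(-5 + o))
-25*(-6) + V(M(4)) = -25*(-6) + (13 - 3*3)/(-5 + 3) = 150 + (13 - 9)/(-2) = 150 - ½*4 = 150 - 2 = 148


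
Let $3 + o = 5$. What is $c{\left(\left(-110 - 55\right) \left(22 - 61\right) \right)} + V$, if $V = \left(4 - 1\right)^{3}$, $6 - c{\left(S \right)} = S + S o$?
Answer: $-19272$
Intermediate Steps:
$o = 2$ ($o = -3 + 5 = 2$)
$c{\left(S \right)} = 6 - 3 S$ ($c{\left(S \right)} = 6 - \left(S + S 2\right) = 6 - \left(S + 2 S\right) = 6 - 3 S$)
$V = 27$ ($V = \left(4 - 1\right)^{3} = 3^{3} = 27$)
$c{\left(\left(-110 - 55\right) \left(22 - 61\right) \right)} + V = \left(6 - 3 \left(-110 - 55\right) \left(22 - 61\right)\right) + 27 = \left(6 - 3 \left(\left(-165\right) \left(-39\right)\right)\right) + 27 = \left(6 - 19305\right) + 27 = -19299 + 27 = -19272$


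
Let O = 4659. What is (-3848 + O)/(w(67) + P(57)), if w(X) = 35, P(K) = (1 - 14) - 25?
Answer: -811/3 ≈ -270.33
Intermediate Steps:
P(K) = -38 (P(K) = -13 - 25 = -38)
(-3848 + O)/(w(67) + P(57)) = (-3848 + 4659)/(35 - 38) = 811/(-3) = 811*(-⅓) = -811/3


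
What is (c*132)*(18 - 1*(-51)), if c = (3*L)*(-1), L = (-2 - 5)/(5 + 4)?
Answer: 21252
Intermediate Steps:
L = -7/9 ≈ -0.77778
c = 7/3 (c = (3*(-7/9))*(-1) = -7/3*(-1) = 7/3 ≈ 2.3333)
(c*132)*(18 - 1*(-51)) = ((7/3)*132)*(18 - 1*(-51)) = 308*(18 + 51) = 308*69 = 21252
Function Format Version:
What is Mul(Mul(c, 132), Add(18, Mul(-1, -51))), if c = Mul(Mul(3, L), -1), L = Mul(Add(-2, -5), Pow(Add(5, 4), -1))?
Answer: 21252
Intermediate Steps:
L = Rational(-7, 9) (L = Mul(-7, Pow(9, -1)) = Mul(-7, Rational(1, 9)) = Rational(-7, 9) ≈ -0.77778)
c = Rational(7, 3) (c = Mul(Mul(3, Rational(-7, 9)), -1) = Mul(Rational(-7, 3), -1) = Rational(7, 3) ≈ 2.3333)
Mul(Mul(c, 132), Add(18, Mul(-1, -51))) = Mul(Mul(Rational(7, 3), 132), Add(18, Mul(-1, -51))) = Mul(308, Add(18, 51)) = Mul(308, 69) = 21252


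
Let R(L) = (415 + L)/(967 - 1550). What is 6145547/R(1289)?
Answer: -50462731/24 ≈ -2.1026e+6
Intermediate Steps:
R(L) = -415/583 - L/583 (R(L) = (415 + L)/(-583) = (415 + L)*(-1/583) = -415/583 - L/583)
6145547/R(1289) = 6145547/(-415/583 - 1/583*1289) = 6145547/(-415/583 - 1289/583) = 6145547/(-1704/583) = 6145547*(-583/1704) = -50462731/24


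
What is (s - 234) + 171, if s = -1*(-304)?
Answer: 241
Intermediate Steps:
s = 304
(s - 234) + 171 = (304 - 234) + 171 = 70 + 171 = 241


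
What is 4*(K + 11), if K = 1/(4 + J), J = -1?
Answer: 136/3 ≈ 45.333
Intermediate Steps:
K = ⅓ (K = 1/(4 - 1) = 1/3 = ⅓ ≈ 0.33333)
4*(K + 11) = 4*(⅓ + 11) = 4*(34/3) = 136/3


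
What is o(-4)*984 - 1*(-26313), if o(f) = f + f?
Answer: 18441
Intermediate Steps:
o(f) = 2*f
o(-4)*984 - 1*(-26313) = (2*(-4))*984 - 1*(-26313) = -8*984 + 26313 = -7872 + 26313 = 18441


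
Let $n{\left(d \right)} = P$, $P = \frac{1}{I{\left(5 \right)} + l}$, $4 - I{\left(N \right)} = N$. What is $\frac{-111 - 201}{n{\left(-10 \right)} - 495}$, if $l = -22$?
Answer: $\frac{3588}{5693} \approx 0.63025$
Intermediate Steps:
$I{\left(N \right)} = 4 - N$
$P = - \frac{1}{23}$ ($P = \frac{1}{\left(4 - 5\right) - 22} = \frac{1}{-1 - 22} = \frac{1}{-23} = - \frac{1}{23} \approx -0.043478$)
$n{\left(d \right)} = - \frac{1}{23}$
$\frac{-111 - 201}{n{\left(-10 \right)} - 495} = \frac{-111 - 201}{- \frac{1}{23} - 495} = - \frac{312}{- \frac{11386}{23}} = \left(-312\right) \left(- \frac{23}{11386}\right) = \frac{3588}{5693}$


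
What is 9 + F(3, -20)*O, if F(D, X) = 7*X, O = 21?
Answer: -2931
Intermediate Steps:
9 + F(3, -20)*O = 9 + (7*(-20))*21 = 9 - 140*21 = 9 - 2940 = -2931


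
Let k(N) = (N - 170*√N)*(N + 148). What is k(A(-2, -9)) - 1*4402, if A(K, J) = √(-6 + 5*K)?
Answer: -4418 - 50320*√I - 1360*I^(3/2) + 592*I ≈ -39038.0 - 35951.0*I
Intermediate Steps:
k(N) = (148 + N)*(N - 170*√N) (k(N) = (N - 170*√N)*(148 + N) = (148 + N)*(N - 170*√N))
k(A(-2, -9)) - 1*4402 = ((√(-6 + 5*(-2)))² - 25160*(-6 + 5*(-2))^(¼) - 170*(-6 + 5*(-2))^(¾) + 148*√(-6 + 5*(-2))) - 1*4402 = ((√(-6 - 10))² - 25160*(-6 - 10)^(¼) - 170*(-6 - 10)^(¾) + 148*√(-6 - 10)) - 4402 = ((√(-16))² - 25160*2*(-1)^(¼) - 170*8*(-1)^(¾) + 148*√(-16)) - 4402 = ((4*I)² - 25160*2*√I - 170*8*I^(3/2) + 148*(4*I)) - 4402 = (-16 - 50320*√I - 1360*I^(3/2) + 592*I) - 4402 = -4418 - 50320*√I - 1360*I^(3/2) + 592*I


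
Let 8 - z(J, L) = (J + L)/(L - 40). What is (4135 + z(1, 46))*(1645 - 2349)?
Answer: -8733472/3 ≈ -2.9112e+6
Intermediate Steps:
z(J, L) = 8 - (J + L)/(-40 + L) (z(J, L) = 8 - (J + L)/(L - 40) = 8 - (J + L)/(-40 + L))
(4135 + z(1, 46))*(1645 - 2349) = (4135 + (-320 - 1*1 + 7*46)/(-40 + 46))*(1645 - 2349) = (4135 + (-320 - 1 + 322)/6)*(-704) = (4135 + (⅙)*1)*(-704) = (4135 + ⅙)*(-704) = (24811/6)*(-704) = -8733472/3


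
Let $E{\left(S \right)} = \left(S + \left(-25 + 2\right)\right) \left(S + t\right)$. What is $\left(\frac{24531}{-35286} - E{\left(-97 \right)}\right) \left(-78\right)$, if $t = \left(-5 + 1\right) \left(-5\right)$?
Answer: $\frac{4238873223}{5881} \approx 7.2077 \cdot 10^{5}$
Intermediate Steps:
$t = 20$ ($t = \left(-4\right) \left(-5\right) = 20$)
$E{\left(S \right)} = \left(-23 + S\right) \left(20 + S\right)$ ($E{\left(S \right)} = \left(S + \left(-25 + 2\right)\right) \left(S + 20\right) = \left(S - 23\right) \left(20 + S\right) = \left(-23 + S\right) \left(20 + S\right)$)
$\left(\frac{24531}{-35286} - E{\left(-97 \right)}\right) \left(-78\right) = \left(\frac{24531}{-35286} - \left(-460 + \left(-97\right)^{2} - -291\right)\right) \left(-78\right) = \left(24531 \left(- \frac{1}{35286}\right) - \left(-460 + 9409 + 291\right)\right) \left(-78\right) = \left(- \frac{8177}{11762} - 9240\right) \left(-78\right) = \left(- \frac{108689057}{11762}\right) \left(-78\right) = \frac{4238873223}{5881}$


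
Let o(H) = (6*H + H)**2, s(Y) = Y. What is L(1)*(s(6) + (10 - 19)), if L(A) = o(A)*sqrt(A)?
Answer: -147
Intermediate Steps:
o(H) = 49*H**2 (o(H) = (7*H)**2 = 49*H**2)
L(A) = 49*A**(5/2) (L(A) = (49*A**2)*sqrt(A) = 49*A**(5/2))
L(1)*(s(6) + (10 - 19)) = (49*1**(5/2))*(6 + (10 - 19)) = (49*1)*(6 - 9) = 49*(-3) = -147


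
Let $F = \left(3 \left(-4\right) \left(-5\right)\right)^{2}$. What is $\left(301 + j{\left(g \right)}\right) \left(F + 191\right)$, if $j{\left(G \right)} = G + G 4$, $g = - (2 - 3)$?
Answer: $1160046$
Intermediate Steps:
$g = 1$ ($g = \left(-1\right) \left(-1\right) = 1$)
$j{\left(G \right)} = 5 G$ ($j{\left(G \right)} = G + 4 G = 5 G$)
$F = 3600$ ($F = \left(\left(-12\right) \left(-5\right)\right)^{2} = 60^{2} = 3600$)
$\left(301 + j{\left(g \right)}\right) \left(F + 191\right) = \left(301 + 5 \cdot 1\right) \left(3600 + 191\right) = \left(301 + 5\right) 3791 = 306 \cdot 3791 = 1160046$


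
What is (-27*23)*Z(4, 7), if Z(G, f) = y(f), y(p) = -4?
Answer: 2484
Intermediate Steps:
Z(G, f) = -4
(-27*23)*Z(4, 7) = -27*23*(-4) = -621*(-4) = 2484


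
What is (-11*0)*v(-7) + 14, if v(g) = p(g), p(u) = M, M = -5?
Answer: 14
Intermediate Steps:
p(u) = -5
v(g) = -5
(-11*0)*v(-7) + 14 = -11*0*(-5) + 14 = 0*(-5) + 14 = 0 + 14 = 14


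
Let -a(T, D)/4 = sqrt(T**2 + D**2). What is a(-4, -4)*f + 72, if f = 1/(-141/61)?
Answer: 72 + 976*sqrt(2)/141 ≈ 81.789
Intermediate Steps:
f = -61/141 (f = 1/(-141*1/61) = 1/(-141/61) = -61/141 ≈ -0.43262)
a(T, D) = -4*sqrt(D**2 + T**2) (a(T, D) = -4*sqrt(T**2 + D**2) = -4*sqrt(D**2 + T**2))
a(-4, -4)*f + 72 = -4*sqrt((-4)**2 + (-4)**2)*(-61/141) + 72 = -4*sqrt(16 + 16)*(-61/141) + 72 = -16*sqrt(2)*(-61/141) + 72 = 976*sqrt(2)/141 + 72 = 72 + 976*sqrt(2)/141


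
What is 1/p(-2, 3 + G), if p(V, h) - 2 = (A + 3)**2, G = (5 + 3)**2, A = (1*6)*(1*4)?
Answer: 1/731 ≈ 0.0013680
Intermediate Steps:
A = 24 (A = 6*4 = 24)
G = 64 (G = 8**2 = 64)
p(V, h) = 731 (p(V, h) = 2 + (24 + 3)**2 = 2 + 27**2 = 2 + 729 = 731)
1/p(-2, 3 + G) = 1/731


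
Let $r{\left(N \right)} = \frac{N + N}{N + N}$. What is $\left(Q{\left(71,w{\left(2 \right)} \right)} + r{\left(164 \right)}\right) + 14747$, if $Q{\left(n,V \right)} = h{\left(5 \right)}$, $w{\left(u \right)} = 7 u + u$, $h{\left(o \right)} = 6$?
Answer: $14754$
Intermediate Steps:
$w{\left(u \right)} = 8 u$
$r{\left(N \right)} = 1$ ($r{\left(N \right)} = \frac{2 N}{2 N} = 2 N \frac{1}{2 N} = 1$)
$Q{\left(n,V \right)} = 6$
$\left(Q{\left(71,w{\left(2 \right)} \right)} + r{\left(164 \right)}\right) + 14747 = \left(6 + 1\right) + 14747 = 7 + 14747 = 14754$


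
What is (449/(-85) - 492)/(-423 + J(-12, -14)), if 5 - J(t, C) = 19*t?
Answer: 42269/16150 ≈ 2.6173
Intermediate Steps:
J(t, C) = 5 - 19*t
(449/(-85) - 492)/(-423 + J(-12, -14)) = (449/(-85) - 492)/(-423 + (5 - 19*(-12))) = (449*(-1/85) - 492)/(-423 + (5 + 228)) = (-449/85 - 492)/(-423 + 233) = -42269/85/(-190) = -42269/85*(-1/190) = 42269/16150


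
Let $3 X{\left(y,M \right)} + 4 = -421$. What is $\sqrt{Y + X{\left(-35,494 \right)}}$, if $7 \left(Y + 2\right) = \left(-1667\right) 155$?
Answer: $\frac{2 i \sqrt{4085403}}{21} \approx 192.5 i$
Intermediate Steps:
$X{\left(y,M \right)} = - \frac{425}{3}$ ($X{\left(y,M \right)} = - \frac{4}{3} + \frac{1}{3} \left(-421\right) = - \frac{4}{3} - \frac{421}{3} = - \frac{425}{3}$)
$Y = - \frac{258399}{7}$ ($Y = -2 + \frac{\left(-1667\right) 155}{7} = -2 + \frac{1}{7} \left(-258385\right) = -2 - \frac{258385}{7} = - \frac{258399}{7} \approx -36914.0$)
$\sqrt{Y + X{\left(-35,494 \right)}} = \sqrt{- \frac{258399}{7} - \frac{425}{3}} = \sqrt{- \frac{778172}{21}} = \frac{2 i \sqrt{4085403}}{21}$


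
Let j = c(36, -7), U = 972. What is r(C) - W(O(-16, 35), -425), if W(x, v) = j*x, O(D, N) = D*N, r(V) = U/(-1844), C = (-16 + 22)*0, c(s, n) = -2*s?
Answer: -18587763/461 ≈ -40321.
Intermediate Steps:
j = -72 (j = -2*36 = -72)
C = 0 (C = 6*0 = 0)
r(V) = -243/461 (r(V) = 972/(-1844) = 972*(-1/1844) = -243/461)
W(x, v) = -72*x
r(C) - W(O(-16, 35), -425) = -243/461 - (-72)*(-16*35) = -243/461 - (-72)*(-560) = -243/461 - 1*40320 = -243/461 - 40320 = -18587763/461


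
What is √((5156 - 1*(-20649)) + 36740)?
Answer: √62545 ≈ 250.09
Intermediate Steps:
√((5156 - 1*(-20649)) + 36740) = √((5156 + 20649) + 36740) = √(25805 + 36740) = √62545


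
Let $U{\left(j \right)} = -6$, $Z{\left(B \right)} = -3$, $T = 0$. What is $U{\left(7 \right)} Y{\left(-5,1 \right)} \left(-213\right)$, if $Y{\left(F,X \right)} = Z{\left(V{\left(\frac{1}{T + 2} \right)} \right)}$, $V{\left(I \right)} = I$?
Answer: $-3834$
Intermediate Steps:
$Y{\left(F,X \right)} = -3$
$U{\left(7 \right)} Y{\left(-5,1 \right)} \left(-213\right) = \left(-6\right) \left(-3\right) \left(-213\right) = 18 \left(-213\right) = -3834$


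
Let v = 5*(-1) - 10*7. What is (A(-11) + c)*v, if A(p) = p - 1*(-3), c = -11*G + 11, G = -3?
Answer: -2700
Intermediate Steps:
c = 44 (c = -11*(-3) + 11 = 33 + 11 = 44)
A(p) = 3 + p (A(p) = p + 3 = 3 + p)
v = -75 (v = -5 - 70 = -75)
(A(-11) + c)*v = ((3 - 11) + 44)*(-75) = (-8 + 44)*(-75) = 36*(-75) = -2700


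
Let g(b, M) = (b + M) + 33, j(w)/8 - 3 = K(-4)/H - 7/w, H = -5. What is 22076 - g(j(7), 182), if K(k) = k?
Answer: 109193/5 ≈ 21839.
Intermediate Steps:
j(w) = 152/5 - 56/w (j(w) = 24 + 8*(-4/(-5) - 7/w) = 24 + 8*(-4*(-⅕) - 7/w) = 24 + 8*(⅘ - 7/w) = 24 + (32/5 - 56/w) = 152/5 - 56/w)
g(b, M) = 33 + M + b (g(b, M) = (M + b) + 33 = 33 + M + b)
22076 - g(j(7), 182) = 22076 - (33 + 182 + (152/5 - 56/7)) = 22076 - (33 + 182 + (152/5 - 56*⅐)) = 22076 - (33 + 182 + (152/5 - 8)) = 22076 - (33 + 182 + 112/5) = 22076 - 1*1187/5 = 22076 - 1187/5 = 109193/5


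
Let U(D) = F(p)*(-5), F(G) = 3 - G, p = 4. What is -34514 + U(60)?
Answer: -34509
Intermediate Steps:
U(D) = 5 (U(D) = (3 - 1*4)*(-5) = (3 - 4)*(-5) = -1*(-5) = 5)
-34514 + U(60) = -34514 + 5 = -34509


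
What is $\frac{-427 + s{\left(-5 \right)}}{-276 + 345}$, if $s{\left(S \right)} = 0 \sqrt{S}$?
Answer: $- \frac{427}{69} \approx -6.1884$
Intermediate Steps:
$s{\left(S \right)} = 0$
$\frac{-427 + s{\left(-5 \right)}}{-276 + 345} = \frac{-427 + 0}{-276 + 345} = - \frac{427}{69}$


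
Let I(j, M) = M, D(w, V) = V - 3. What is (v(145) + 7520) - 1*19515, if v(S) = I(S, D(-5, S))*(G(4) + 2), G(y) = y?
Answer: -11143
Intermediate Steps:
D(w, V) = -3 + V
v(S) = -18 + 6*S (v(S) = (-3 + S)*(4 + 2) = (-3 + S)*6 = -18 + 6*S)
(v(145) + 7520) - 1*19515 = ((-18 + 6*145) + 7520) - 1*19515 = ((-18 + 870) + 7520) - 19515 = (852 + 7520) - 19515 = 8372 - 19515 = -11143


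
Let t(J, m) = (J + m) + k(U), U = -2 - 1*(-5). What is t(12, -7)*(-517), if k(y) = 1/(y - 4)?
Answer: -2068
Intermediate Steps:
U = 3 (U = -2 + 5 = 3)
k(y) = 1/(-4 + y)
t(J, m) = -1 + J + m (t(J, m) = (J + m) + 1/(-4 + 3) = (J + m) + 1/(-1) = (J + m) - 1 = -1 + J + m)
t(12, -7)*(-517) = (-1 + 12 - 7)*(-517) = 4*(-517) = -2068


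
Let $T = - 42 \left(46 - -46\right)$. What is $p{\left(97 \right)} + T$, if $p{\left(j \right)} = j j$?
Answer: $5545$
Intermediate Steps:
$p{\left(j \right)} = j^{2}$
$T = -3864$ ($T = - 42 \left(46 + 46\right) = \left(-42\right) 92 = -3864$)
$p{\left(97 \right)} + T = 97^{2} - 3864 = 9409 - 3864 = 5545$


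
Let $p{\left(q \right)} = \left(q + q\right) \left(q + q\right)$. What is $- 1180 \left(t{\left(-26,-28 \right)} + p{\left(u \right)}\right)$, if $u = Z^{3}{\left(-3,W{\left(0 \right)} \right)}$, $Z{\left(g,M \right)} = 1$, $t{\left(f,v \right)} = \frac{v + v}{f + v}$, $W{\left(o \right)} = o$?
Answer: $- \frac{160480}{27} \approx -5943.7$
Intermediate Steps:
$t{\left(f,v \right)} = \frac{2 v}{f + v}$
$u = 1$ ($u = 1^{3} = 1$)
$p{\left(q \right)} = 4 q^{2}$ ($p{\left(q \right)} = 2 q 2 q = 4 q^{2}$)
$- 1180 \left(t{\left(-26,-28 \right)} + p{\left(u \right)}\right) = - 1180 \left(2 \left(-28\right) \frac{1}{-26 - 28} + 4 \cdot 1^{2}\right) = - 1180 \left(2 \left(-28\right) \frac{1}{-54} + 4 \cdot 1\right) = - 1180 \left(2 \left(-28\right) \left(- \frac{1}{54}\right) + 4\right) = - 1180 \left(\frac{28}{27} + 4\right) = \left(-1180\right) \frac{136}{27} = - \frac{160480}{27}$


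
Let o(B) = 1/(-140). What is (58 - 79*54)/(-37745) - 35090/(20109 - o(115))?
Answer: -173579468712/106262026445 ≈ -1.6335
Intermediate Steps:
o(B) = -1/140
(58 - 79*54)/(-37745) - 35090/(20109 - o(115)) = (58 - 79*54)/(-37745) - 35090/(20109 - 1*(-1/140)) = (58 - 4266)*(-1/37745) - 35090/(20109 + 1/140) = -4208*(-1/37745) - 35090/2815261/140 = 4208/37745 - 35090*140/2815261 = 4208/37745 - 4912600/2815261 = -173579468712/106262026445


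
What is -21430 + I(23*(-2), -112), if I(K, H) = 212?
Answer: -21218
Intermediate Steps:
-21430 + I(23*(-2), -112) = -21430 + 212 = -21218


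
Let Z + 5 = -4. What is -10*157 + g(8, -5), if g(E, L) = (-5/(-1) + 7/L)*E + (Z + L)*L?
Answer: -7356/5 ≈ -1471.2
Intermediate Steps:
Z = -9 (Z = -5 - 4 = -9)
g(E, L) = E*(5 + 7/L) + L*(-9 + L) (g(E, L) = (-5/(-1) + 7/L)*E + (-9 + L)*L = (-5*(-1) + 7/L)*E + L*(-9 + L) = (5 + 7/L)*E + L*(-9 + L) = E*(5 + 7/L) + L*(-9 + L))
-10*157 + g(8, -5) = -10*157 + ((-5)² - 9*(-5) + 5*8 + 7*8/(-5)) = -1570 + (25 + 45 + 40 + 7*8*(-⅕)) = -1570 + (25 + 45 + 40 - 56/5) = -1570 + 494/5 = -7356/5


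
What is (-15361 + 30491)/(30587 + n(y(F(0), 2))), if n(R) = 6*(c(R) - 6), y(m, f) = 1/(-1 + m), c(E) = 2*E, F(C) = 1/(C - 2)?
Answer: 15130/30543 ≈ 0.49537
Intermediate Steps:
F(C) = 1/(-2 + C)
n(R) = -36 + 12*R (n(R) = 6*(2*R - 6) = 6*(-6 + 2*R) = -36 + 12*R)
(-15361 + 30491)/(30587 + n(y(F(0), 2))) = (-15361 + 30491)/(30587 + (-36 + 12/(-1 + 1/(-2 + 0)))) = 15130/(30587 + (-36 + 12/(-1 + 1/(-2)))) = 15130/(30587 + (-36 + 12/(-1 - ½))) = 15130/(30587 + (-36 + 12/(-3/2))) = 15130/(30587 + (-36 + 12*(-⅔))) = 15130/(30587 + (-36 - 8)) = 15130/(30587 - 44) = 15130/30543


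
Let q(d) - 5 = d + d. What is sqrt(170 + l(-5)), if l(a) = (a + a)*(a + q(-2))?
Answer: sqrt(210) ≈ 14.491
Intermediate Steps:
q(d) = 5 + 2*d (q(d) = 5 + (d + d) = 5 + 2*d)
l(a) = 2*a*(1 + a) (l(a) = (a + a)*(a + (5 + 2*(-2))) = (2*a)*(a + (5 - 4)) = (2*a)*(a + 1) = (2*a)*(1 + a) = 2*a*(1 + a))
sqrt(170 + l(-5)) = sqrt(170 + 2*(-5)*(1 - 5)) = sqrt(170 + 2*(-5)*(-4)) = sqrt(170 + 40) = sqrt(210)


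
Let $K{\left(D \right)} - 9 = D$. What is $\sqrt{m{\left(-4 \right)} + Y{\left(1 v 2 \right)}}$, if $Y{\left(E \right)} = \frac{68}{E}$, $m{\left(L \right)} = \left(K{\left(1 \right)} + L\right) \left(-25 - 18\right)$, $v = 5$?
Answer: $\frac{2 i \sqrt{1570}}{5} \approx 15.849 i$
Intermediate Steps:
$K{\left(D \right)} = 9 + D$
$m{\left(L \right)} = -430 - 43 L$ ($m{\left(L \right)} = \left(\left(9 + 1\right) + L\right) \left(-25 - 18\right) = \left(10 + L\right) \left(-43\right) = -430 - 43 L$)
$\sqrt{m{\left(-4 \right)} + Y{\left(1 v 2 \right)}} = \sqrt{\left(-430 - -172\right) + \frac{68}{1 \cdot 5 \cdot 2}} = \sqrt{\left(-430 + 172\right) + \frac{68}{5 \cdot 2}} = \sqrt{-258 + \frac{68}{10}} = \sqrt{-258 + 68 \cdot \frac{1}{10}} = \sqrt{-258 + \frac{34}{5}} = \sqrt{- \frac{1256}{5}} = \frac{2 i \sqrt{1570}}{5}$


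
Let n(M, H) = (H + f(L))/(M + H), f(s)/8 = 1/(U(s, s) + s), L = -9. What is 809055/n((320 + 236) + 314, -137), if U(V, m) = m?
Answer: -5337335835/1237 ≈ -4.3147e+6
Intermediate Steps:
f(s) = 4/s (f(s) = 8/(s + s) = 8/((2*s)) = 8*(1/(2*s)) = 4/s)
n(M, H) = (-4/9 + H)/(H + M) (n(M, H) = (H + 4/(-9))/(M + H) = (H + 4*(-⅑))/(H + M) = (H - 4/9)/(H + M) = (-4/9 + H)/(H + M))
809055/n((320 + 236) + 314, -137) = 809055/(((-4/9 - 137)/(-137 + ((320 + 236) + 314)))) = 809055/((-1237/9/(-137 + (556 + 314)))) = 809055/((-1237/9/(-137 + 870))) = 809055/((-1237/9/733)) = 809055/(((1/733)*(-1237/9))) = 809055/(-1237/6597) = 809055*(-6597/1237) = -5337335835/1237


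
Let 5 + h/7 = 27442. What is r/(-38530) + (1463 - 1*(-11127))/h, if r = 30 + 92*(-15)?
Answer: 74437235/740003327 ≈ 0.10059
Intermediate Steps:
h = 192059 (h = -35 + 7*27442 = -35 + 192094 = 192059)
r = -1350 (r = 30 - 1380 = -1350)
r/(-38530) + (1463 - 1*(-11127))/h = -1350/(-38530) + (1463 - 1*(-11127))/192059 = -1350*(-1/38530) + (1463 + 11127)*(1/192059) = 135/3853 + 12590*(1/192059) = 135/3853 + 12590/192059 = 74437235/740003327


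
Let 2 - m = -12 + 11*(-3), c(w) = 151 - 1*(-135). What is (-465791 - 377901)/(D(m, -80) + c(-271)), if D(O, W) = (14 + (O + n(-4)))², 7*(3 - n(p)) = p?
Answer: -20670454/109159 ≈ -189.36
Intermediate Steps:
c(w) = 286 (c(w) = 151 + 135 = 286)
n(p) = 3 - p/7
m = 47 (m = 2 - (-12 + 11*(-3)) = 2 - (-12 - 33) = 2 - 1*(-45) = 2 + 45 = 47)
D(O, W) = (123/7 + O)² (D(O, W) = (14 + (O + (3 - ⅐*(-4))))² = (14 + (O + (3 + 4/7)))² = (14 + (O + 25/7))² = (14 + (25/7 + O))² = (123/7 + O)²)
(-465791 - 377901)/(D(m, -80) + c(-271)) = (-465791 - 377901)/((123 + 7*47)²/49 + 286) = -843692/((123 + 329)²/49 + 286) = -843692/((1/49)*452² + 286) = -843692/((1/49)*204304 + 286) = -843692/(204304/49 + 286) = -843692/218318/49 = -843692*49/218318 = -20670454/109159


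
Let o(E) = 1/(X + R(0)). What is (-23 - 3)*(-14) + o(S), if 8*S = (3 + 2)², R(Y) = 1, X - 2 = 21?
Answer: 8737/24 ≈ 364.04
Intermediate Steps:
X = 23 (X = 2 + 21 = 23)
S = 25/8 (S = (3 + 2)²/8 = (⅛)*5² = (⅛)*25 = 25/8 ≈ 3.1250)
o(E) = 1/24 (o(E) = 1/(23 + 1) = 1/24)
(-23 - 3)*(-14) + o(S) = (-23 - 3)*(-14) + 1/24 = -26*(-14) + 1/24 = 364 + 1/24 = 8737/24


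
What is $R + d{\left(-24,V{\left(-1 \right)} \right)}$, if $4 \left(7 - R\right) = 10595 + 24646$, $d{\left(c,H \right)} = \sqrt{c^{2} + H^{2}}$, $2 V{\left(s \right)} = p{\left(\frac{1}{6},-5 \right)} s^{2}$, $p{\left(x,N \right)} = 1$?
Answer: $- \frac{35213}{4} + \frac{\sqrt{2305}}{2} \approx -8779.3$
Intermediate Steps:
$V{\left(s \right)} = \frac{s^{2}}{2}$ ($V{\left(s \right)} = \frac{1 s^{2}}{2} = \frac{s^{2}}{2}$)
$d{\left(c,H \right)} = \sqrt{H^{2} + c^{2}}$
$R = - \frac{35213}{4}$ ($R = 7 - \frac{10595 + 24646}{4} = 7 - \frac{35241}{4} = - \frac{35213}{4} \approx -8803.3$)
$R + d{\left(-24,V{\left(-1 \right)} \right)} = - \frac{35213}{4} + \sqrt{\left(\frac{\left(-1\right)^{2}}{2}\right)^{2} + \left(-24\right)^{2}} = - \frac{35213}{4} + \sqrt{\left(\frac{1}{2} \cdot 1\right)^{2} + 576} = - \frac{35213}{4} + \sqrt{\left(\frac{1}{2}\right)^{2} + 576} = - \frac{35213}{4} + \sqrt{\frac{1}{4} + 576} = - \frac{35213}{4} + \sqrt{\frac{2305}{4}} = - \frac{35213}{4} + \frac{\sqrt{2305}}{2}$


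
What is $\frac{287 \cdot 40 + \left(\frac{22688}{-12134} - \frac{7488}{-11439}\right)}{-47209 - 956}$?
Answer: $- \frac{5900980792}{24760525127} \approx -0.23832$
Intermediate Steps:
$\frac{287 \cdot 40 + \left(\frac{22688}{-12134} - \frac{7488}{-11439}\right)}{-47209 - 956} = \frac{11480 + \left(22688 \left(- \frac{1}{12134}\right) - - \frac{832}{1271}\right)}{-48165} = \left(11480 + \left(- \frac{11344}{6067} + \frac{832}{1271}\right)\right) \left(- \frac{1}{48165}\right) = \left(11480 - \frac{9370480}{7711157}\right) \left(- \frac{1}{48165}\right) = \frac{88514711880}{7711157} \left(- \frac{1}{48165}\right) = - \frac{5900980792}{24760525127}$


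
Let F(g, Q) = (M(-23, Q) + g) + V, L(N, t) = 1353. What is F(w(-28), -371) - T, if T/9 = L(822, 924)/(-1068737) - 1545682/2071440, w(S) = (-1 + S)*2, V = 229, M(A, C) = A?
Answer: 138904545161/897739080 ≈ 154.73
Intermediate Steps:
w(S) = -2 + 2*S
F(g, Q) = 206 + g (F(g, Q) = (-23 + g) + 229 = 206 + g)
T = -6039161321/897739080 (T = 9*(1353/(-1068737) - 1545682/2071440) = 9*(1353*(-1/1068737) - 1545682*1/2071440) = 9*(-1353/1068737 - 772841/1035720) = 9*(-6039161321/8079651720) = -6039161321/897739080 ≈ -6.7271)
F(w(-28), -371) - T = (206 + (-2 + 2*(-28))) - 1*(-6039161321/897739080) = (206 + (-2 - 56)) + 6039161321/897739080 = (206 - 58) + 6039161321/897739080 = 148 + 6039161321/897739080 = 138904545161/897739080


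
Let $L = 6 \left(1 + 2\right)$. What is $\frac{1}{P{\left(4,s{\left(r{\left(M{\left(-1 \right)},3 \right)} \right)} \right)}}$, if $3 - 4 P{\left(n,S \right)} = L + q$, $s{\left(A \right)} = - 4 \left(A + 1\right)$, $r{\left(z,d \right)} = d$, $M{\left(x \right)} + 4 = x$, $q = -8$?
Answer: $- \frac{4}{7} \approx -0.57143$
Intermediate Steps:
$M{\left(x \right)} = -4 + x$
$L = 18$ ($L = 6 \cdot 3 = 18$)
$s{\left(A \right)} = -4 - 4 A$ ($s{\left(A \right)} = - 4 \left(1 + A\right) = -4 - 4 A$)
$P{\left(n,S \right)} = - \frac{7}{4}$ ($P{\left(n,S \right)} = \frac{3}{4} - \frac{18 - 8}{4} = \frac{3}{4} - \frac{5}{2} = - \frac{7}{4}$)
$\frac{1}{P{\left(4,s{\left(r{\left(M{\left(-1 \right)},3 \right)} \right)} \right)}} = \frac{1}{- \frac{7}{4}} = - \frac{4}{7}$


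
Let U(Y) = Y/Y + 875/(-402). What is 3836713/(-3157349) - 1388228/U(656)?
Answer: 1762012540838695/1493426077 ≈ 1.1798e+6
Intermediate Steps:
U(Y) = -473/402 (U(Y) = 1 + 875*(-1/402) = 1 - 875/402 = -473/402)
3836713/(-3157349) - 1388228/U(656) = 3836713/(-3157349) - 1388228/(-473/402) = 3836713*(-1/3157349) - 1388228*(-402/473) = -3836713/3157349 + 558067656/473 = 1762012540838695/1493426077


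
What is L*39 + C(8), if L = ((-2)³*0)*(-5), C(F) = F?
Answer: 8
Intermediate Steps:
L = 0 (L = -8*0*(-5) = 0*(-5) = 0)
L*39 + C(8) = 0*39 + 8 = 0 + 8 = 8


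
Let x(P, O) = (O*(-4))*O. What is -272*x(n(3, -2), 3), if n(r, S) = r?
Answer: 9792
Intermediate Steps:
x(P, O) = -4*O**2 (x(P, O) = (-4*O)*O = -4*O**2)
-272*x(n(3, -2), 3) = -(-1088)*3**2 = -(-1088)*9 = -272*(-36) = 9792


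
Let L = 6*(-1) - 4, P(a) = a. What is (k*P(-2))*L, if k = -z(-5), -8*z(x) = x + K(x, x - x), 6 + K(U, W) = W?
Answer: -55/2 ≈ -27.500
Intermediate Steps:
K(U, W) = -6 + W
z(x) = ¾ - x/8 (z(x) = -(x + (-6 + (x - x)))/8 = -(x + (-6 + 0))/8 = -(x - 6)/8 = -(-6 + x)/8 = ¾ - x/8)
L = -10 (L = -6 - 4 = -10)
k = -11/8 (k = -(¾ - ⅛*(-5)) = -(¾ + 5/8) = -1*11/8 = -11/8 ≈ -1.3750)
(k*P(-2))*L = -11/8*(-2)*(-10) = (11/4)*(-10) = -55/2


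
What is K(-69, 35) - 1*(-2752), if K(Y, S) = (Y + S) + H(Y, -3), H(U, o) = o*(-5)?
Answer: 2733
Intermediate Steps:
H(U, o) = -5*o
K(Y, S) = 15 + S + Y (K(Y, S) = (Y + S) - 5*(-3) = (S + Y) + 15 = 15 + S + Y)
K(-69, 35) - 1*(-2752) = (15 + 35 - 69) - 1*(-2752) = -19 + 2752 = 2733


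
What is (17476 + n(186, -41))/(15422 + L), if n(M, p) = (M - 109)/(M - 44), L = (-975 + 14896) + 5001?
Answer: 275741/541872 ≈ 0.50887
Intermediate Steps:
L = 18922 (L = 13921 + 5001 = 18922)
n(M, p) = (-109 + M)/(-44 + M)
(17476 + n(186, -41))/(15422 + L) = (17476 + (-109 + 186)/(-44 + 186))/(15422 + 18922) = (17476 + 77/142)/34344 = (17476 + (1/142)*77)*(1/34344) = (17476 + 77/142)*(1/34344) = (2481669/142)*(1/34344) = 275741/541872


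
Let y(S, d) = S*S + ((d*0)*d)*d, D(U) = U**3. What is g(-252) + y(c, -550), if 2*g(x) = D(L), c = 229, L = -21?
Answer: 95621/2 ≈ 47811.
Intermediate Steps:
g(x) = -9261/2 (g(x) = (1/2)*(-21)**3 = (1/2)*(-9261) = -9261/2)
y(S, d) = S**2 (y(S, d) = S**2 + (0*d)*d = S**2 + 0*d = S**2 + 0 = S**2)
g(-252) + y(c, -550) = -9261/2 + 229**2 = -9261/2 + 52441 = 95621/2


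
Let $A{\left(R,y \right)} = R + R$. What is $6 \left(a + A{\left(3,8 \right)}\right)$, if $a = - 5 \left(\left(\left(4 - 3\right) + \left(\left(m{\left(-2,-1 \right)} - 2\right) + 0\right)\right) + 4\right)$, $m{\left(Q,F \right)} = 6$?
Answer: $-234$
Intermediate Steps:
$A{\left(R,y \right)} = 2 R$
$a = -45$ ($a = - 5 \left(\left(\left(4 - 3\right) + \left(\left(6 - 2\right) + 0\right)\right) + 4\right) = - 5 \left(\left(1 + \left(4 + 0\right)\right) + 4\right) = - 5 \left(\left(1 + 4\right) + 4\right) = - 5 \left(5 + 4\right) = \left(-5\right) 9 = -45$)
$6 \left(a + A{\left(3,8 \right)}\right) = 6 \left(-45 + 2 \cdot 3\right) = 6 \left(-45 + 6\right) = 6 \left(-39\right) = -234$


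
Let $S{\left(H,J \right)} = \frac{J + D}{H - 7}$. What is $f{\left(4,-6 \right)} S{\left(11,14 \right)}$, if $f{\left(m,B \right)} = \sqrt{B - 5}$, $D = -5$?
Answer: $\frac{9 i \sqrt{11}}{4} \approx 7.4624 i$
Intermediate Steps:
$S{\left(H,J \right)} = \frac{-5 + J}{-7 + H}$ ($S{\left(H,J \right)} = \frac{J - 5}{H - 7} = \frac{-5 + J}{-7 + H}$)
$f{\left(m,B \right)} = \sqrt{-5 + B}$
$f{\left(4,-6 \right)} S{\left(11,14 \right)} = \sqrt{-5 - 6} \frac{-5 + 14}{-7 + 11} = \sqrt{-11} \cdot \frac{1}{4} \cdot 9 = i \sqrt{11} \cdot \frac{1}{4} \cdot 9 = i \sqrt{11} \cdot \frac{9}{4} = \frac{9 i \sqrt{11}}{4}$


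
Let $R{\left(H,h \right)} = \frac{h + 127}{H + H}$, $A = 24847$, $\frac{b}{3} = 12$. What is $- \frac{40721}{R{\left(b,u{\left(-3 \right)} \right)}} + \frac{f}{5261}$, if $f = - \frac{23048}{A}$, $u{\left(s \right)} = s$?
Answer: $- \frac{95814933984014}{4052322077} \approx -23644.0$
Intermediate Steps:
$b = 36$ ($b = 3 \cdot 12 = 36$)
$R{\left(H,h \right)} = \frac{127 + h}{2 H}$
$f = - \frac{23048}{24847} \approx -0.9276$
$- \frac{40721}{R{\left(b,u{\left(-3 \right)} \right)}} + \frac{f}{5261} = - \frac{40721}{\frac{1}{2} \cdot \frac{1}{36} \left(127 - 3\right)} - \frac{23048}{24847 \cdot 5261} = - \frac{40721}{\frac{1}{2} \cdot \frac{1}{36} \cdot 124} - \frac{23048}{130720067} = - \frac{40721}{\frac{31}{18}} - \frac{23048}{130720067} = \left(-40721\right) \frac{18}{31} - \frac{23048}{130720067} = - \frac{732978}{31} - \frac{23048}{130720067} = - \frac{95814933984014}{4052322077}$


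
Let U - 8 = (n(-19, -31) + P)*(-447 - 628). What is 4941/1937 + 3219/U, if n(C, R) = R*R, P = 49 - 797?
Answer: 1125090744/443509079 ≈ 2.5368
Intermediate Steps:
P = -748
n(C, R) = R²
U = -228967 (U = 8 + ((-31)² - 748)*(-447 - 628) = 8 + (961 - 748)*(-1075) = 8 + 213*(-1075) = 8 - 228975 = -228967)
4941/1937 + 3219/U = 4941/1937 + 3219/(-228967) = 4941*(1/1937) + 3219*(-1/228967) = 4941/1937 - 3219/228967 = 1125090744/443509079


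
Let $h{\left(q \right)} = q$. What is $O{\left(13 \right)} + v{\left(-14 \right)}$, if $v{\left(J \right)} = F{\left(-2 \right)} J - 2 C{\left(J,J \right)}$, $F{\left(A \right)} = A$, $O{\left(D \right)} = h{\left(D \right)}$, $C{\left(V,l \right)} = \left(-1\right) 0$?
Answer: $41$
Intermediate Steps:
$C{\left(V,l \right)} = 0$
$O{\left(D \right)} = D$
$v{\left(J \right)} = - 2 J$ ($v{\left(J \right)} = - 2 J - 0 = - 2 J + 0 = - 2 J$)
$O{\left(13 \right)} + v{\left(-14 \right)} = 13 - -28 = 13 + 28 = 41$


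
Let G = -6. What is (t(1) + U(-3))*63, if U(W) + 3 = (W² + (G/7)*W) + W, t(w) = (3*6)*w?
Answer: 1485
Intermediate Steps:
t(w) = 18*w
U(W) = -3 + W² + W/7 (U(W) = -3 + ((W² + (-6/7)*W) + W) = -3 + ((W² + (-6*⅐)*W) + W) = -3 + ((W² - 6*W/7) + W) = -3 + (W² + W/7) = -3 + W² + W/7)
(t(1) + U(-3))*63 = (18*1 + (-3 + (-3)² + (⅐)*(-3)))*63 = (18 + (-3 + 9 - 3/7))*63 = (18 + 39/7)*63 = (165/7)*63 = 1485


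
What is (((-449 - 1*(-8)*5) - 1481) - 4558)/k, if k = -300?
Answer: 1612/75 ≈ 21.493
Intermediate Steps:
(((-449 - 1*(-8)*5) - 1481) - 4558)/k = (((-449 - 1*(-8)*5) - 1481) - 4558)/(-300) = (((-449 + 8*5) - 1481) - 4558)*(-1/300) = (((-449 + 40) - 1481) - 4558)*(-1/300) = ((-409 - 1481) - 4558)*(-1/300) = (-1890 - 4558)*(-1/300) = -6448*(-1/300) = 1612/75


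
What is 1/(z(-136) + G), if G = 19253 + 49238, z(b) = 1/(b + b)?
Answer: 272/18629551 ≈ 1.4600e-5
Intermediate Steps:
z(b) = 1/(2*b)
G = 68491
1/(z(-136) + G) = 1/((½)/(-136) + 68491) = 1/((½)*(-1/136) + 68491) = 1/(-1/272 + 68491) = 1/(18629551/272) = 272/18629551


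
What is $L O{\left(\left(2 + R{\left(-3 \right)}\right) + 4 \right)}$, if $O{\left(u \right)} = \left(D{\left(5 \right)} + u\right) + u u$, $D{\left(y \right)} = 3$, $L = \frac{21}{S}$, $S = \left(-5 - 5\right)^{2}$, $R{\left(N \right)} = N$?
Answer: $\frac{63}{20} \approx 3.15$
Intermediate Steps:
$S = 100$ ($S = \left(-10\right)^{2} = 100$)
$L = \frac{21}{100} \approx 0.21$
$O{\left(u \right)} = 3 + u + u^{2}$ ($O{\left(u \right)} = \left(3 + u\right) + u u = \left(3 + u\right) + u^{2} = 3 + u + u^{2}$)
$L O{\left(\left(2 + R{\left(-3 \right)}\right) + 4 \right)} = \frac{21 \left(3 + \left(\left(2 - 3\right) + 4\right) + \left(\left(2 - 3\right) + 4\right)^{2}\right)}{100} = \frac{21 \left(3 + \left(-1 + 4\right) + \left(-1 + 4\right)^{2}\right)}{100} = \frac{21 \left(3 + 3 + 3^{2}\right)}{100} = \frac{21 \left(3 + 3 + 9\right)}{100} = \frac{21}{100} \cdot 15 = \frac{63}{20}$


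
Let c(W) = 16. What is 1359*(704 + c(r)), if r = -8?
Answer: 978480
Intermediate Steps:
1359*(704 + c(r)) = 1359*(704 + 16) = 1359*720 = 978480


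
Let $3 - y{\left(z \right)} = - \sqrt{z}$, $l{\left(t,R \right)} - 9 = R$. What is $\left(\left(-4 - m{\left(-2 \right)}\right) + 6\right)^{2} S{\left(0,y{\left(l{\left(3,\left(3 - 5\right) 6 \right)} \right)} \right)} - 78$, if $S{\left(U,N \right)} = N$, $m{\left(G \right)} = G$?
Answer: $-30 + 16 i \sqrt{3} \approx -30.0 + 27.713 i$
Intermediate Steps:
$l{\left(t,R \right)} = 9 + R$
$y{\left(z \right)} = 3 + \sqrt{z}$ ($y{\left(z \right)} = 3 - - \sqrt{z} = 3 + \sqrt{z}$)
$\left(\left(-4 - m{\left(-2 \right)}\right) + 6\right)^{2} S{\left(0,y{\left(l{\left(3,\left(3 - 5\right) 6 \right)} \right)} \right)} - 78 = \left(\left(-4 - -2\right) + 6\right)^{2} \left(3 + \sqrt{9 + \left(3 - 5\right) 6}\right) - 78 = \left(\left(-4 + 2\right) + 6\right)^{2} \left(3 + \sqrt{9 - 12}\right) - 78 = \left(-2 + 6\right)^{2} \left(3 + \sqrt{9 - 12}\right) - 78 = 4^{2} \left(3 + \sqrt{-3}\right) - 78 = 16 \left(3 + i \sqrt{3}\right) - 78 = \left(48 + 16 i \sqrt{3}\right) - 78 = -30 + 16 i \sqrt{3}$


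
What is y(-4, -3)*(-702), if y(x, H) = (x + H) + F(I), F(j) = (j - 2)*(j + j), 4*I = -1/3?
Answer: 18681/4 ≈ 4670.3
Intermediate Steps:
I = -1/12 (I = (-1/3)/4 = (-1*⅓)/4 = (¼)*(-⅓) = -1/12 ≈ -0.083333)
F(j) = 2*j*(-2 + j) (F(j) = (-2 + j)*(2*j) = 2*j*(-2 + j))
y(x, H) = 25/72 + H + x (y(x, H) = (x + H) + 2*(-1/12)*(-2 - 1/12) = (H + x) + 2*(-1/12)*(-25/12) = (H + x) + 25/72 = 25/72 + H + x)
y(-4, -3)*(-702) = (25/72 - 3 - 4)*(-702) = -479/72*(-702) = 18681/4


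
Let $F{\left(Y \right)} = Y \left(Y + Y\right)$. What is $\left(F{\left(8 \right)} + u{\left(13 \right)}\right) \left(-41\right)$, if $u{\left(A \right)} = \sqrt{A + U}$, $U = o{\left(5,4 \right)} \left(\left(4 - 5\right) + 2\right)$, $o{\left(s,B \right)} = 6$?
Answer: $-5248 - 41 \sqrt{19} \approx -5426.7$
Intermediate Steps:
$U = 6$ ($U = 6 \left(\left(4 - 5\right) + 2\right) = 6 \left(-1 + 2\right) = 6 \cdot 1 = 6$)
$F{\left(Y \right)} = 2 Y^{2}$ ($F{\left(Y \right)} = Y 2 Y = 2 Y^{2}$)
$u{\left(A \right)} = \sqrt{6 + A}$ ($u{\left(A \right)} = \sqrt{A + 6} = \sqrt{6 + A}$)
$\left(F{\left(8 \right)} + u{\left(13 \right)}\right) \left(-41\right) = \left(2 \cdot 8^{2} + \sqrt{6 + 13}\right) \left(-41\right) = \left(2 \cdot 64 + \sqrt{19}\right) \left(-41\right) = \left(128 + \sqrt{19}\right) \left(-41\right) = -5248 - 41 \sqrt{19}$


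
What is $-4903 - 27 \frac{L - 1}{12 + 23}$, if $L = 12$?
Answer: $- \frac{171902}{35} \approx -4911.5$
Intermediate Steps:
$-4903 - 27 \frac{L - 1}{12 + 23} = -4903 - 27 \frac{12 - 1}{12 + 23} = -4903 - 27 \cdot \frac{11}{35} = -4903 - 27 \cdot 11 \cdot \frac{1}{35} = -4903 - \frac{297}{35} = - \frac{171902}{35}$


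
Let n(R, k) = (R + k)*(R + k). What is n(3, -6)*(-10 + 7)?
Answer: -27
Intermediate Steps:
n(R, k) = (R + k)²
n(3, -6)*(-10 + 7) = (3 - 6)²*(-10 + 7) = (-3)²*(-3) = 9*(-3) = -27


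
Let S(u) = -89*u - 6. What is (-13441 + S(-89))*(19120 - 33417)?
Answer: 79005222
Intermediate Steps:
S(u) = -6 - 89*u
(-13441 + S(-89))*(19120 - 33417) = (-13441 + (-6 - 89*(-89)))*(19120 - 33417) = (-13441 + (-6 + 7921))*(-14297) = (-13441 + 7915)*(-14297) = -5526*(-14297) = 79005222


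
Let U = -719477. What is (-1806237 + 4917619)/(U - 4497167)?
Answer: -1555691/2608322 ≈ -0.59643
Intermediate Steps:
(-1806237 + 4917619)/(U - 4497167) = (-1806237 + 4917619)/(-719477 - 4497167) = 3111382/(-5216644) = 3111382*(-1/5216644) = -1555691/2608322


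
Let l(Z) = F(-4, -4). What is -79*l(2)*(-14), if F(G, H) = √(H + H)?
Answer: 2212*I*√2 ≈ 3128.2*I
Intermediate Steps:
F(G, H) = √2*√H (F(G, H) = √(2*H) = √2*√H)
l(Z) = 2*I*√2 (l(Z) = √2*√(-4) = √2*(2*I) = 2*I*√2)
-79*l(2)*(-14) = -158*I*√2*(-14) = 2212*I*√2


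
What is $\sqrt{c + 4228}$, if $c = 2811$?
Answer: $\sqrt{7039} \approx 83.899$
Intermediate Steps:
$\sqrt{c + 4228} = \sqrt{2811 + 4228} = \sqrt{7039}$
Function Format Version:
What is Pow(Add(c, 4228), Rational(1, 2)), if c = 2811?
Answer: Pow(7039, Rational(1, 2)) ≈ 83.899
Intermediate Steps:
Pow(Add(c, 4228), Rational(1, 2)) = Pow(Add(2811, 4228), Rational(1, 2)) = Pow(7039, Rational(1, 2))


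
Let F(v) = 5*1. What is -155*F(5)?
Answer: -775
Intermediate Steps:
F(v) = 5
-155*F(5) = -155*5 = -775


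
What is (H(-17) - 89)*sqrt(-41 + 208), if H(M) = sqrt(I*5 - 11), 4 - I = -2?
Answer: sqrt(167)*(-89 + sqrt(19)) ≈ -1093.8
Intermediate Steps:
I = 6 (I = 4 - 1*(-2) = 4 + 2 = 6)
H(M) = sqrt(19) (H(M) = sqrt(6*5 - 11) = sqrt(30 - 11) = sqrt(19))
(H(-17) - 89)*sqrt(-41 + 208) = (sqrt(19) - 89)*sqrt(-41 + 208) = (-89 + sqrt(19))*sqrt(167) = sqrt(167)*(-89 + sqrt(19))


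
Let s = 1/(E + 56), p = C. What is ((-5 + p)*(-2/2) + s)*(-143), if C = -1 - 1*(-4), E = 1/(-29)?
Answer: -468325/1623 ≈ -288.56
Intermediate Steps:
E = -1/29 ≈ -0.034483
C = 3 (C = -1 + 4 = 3)
p = 3
s = 29/1623 (s = 1/(-1/29 + 56) = 1/(1623/29) = 29/1623 ≈ 0.017868)
((-5 + p)*(-2/2) + s)*(-143) = ((-5 + 3)*(-2/2) + 29/1623)*(-143) = (-(-4)/2 + 29/1623)*(-143) = (-2*(-1) + 29/1623)*(-143) = (2 + 29/1623)*(-143) = (3275/1623)*(-143) = -468325/1623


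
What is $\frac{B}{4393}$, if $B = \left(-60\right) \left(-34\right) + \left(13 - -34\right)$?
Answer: $\frac{2087}{4393} \approx 0.47507$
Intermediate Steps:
$B = 2087$ ($B = 2040 + \left(13 + 34\right) = 2040 + 47 = 2087$)
$\frac{B}{4393} = \frac{2087}{4393}$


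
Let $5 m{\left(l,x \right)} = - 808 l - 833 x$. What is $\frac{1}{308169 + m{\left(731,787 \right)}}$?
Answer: $\frac{5}{294626} \approx 1.6971 \cdot 10^{-5}$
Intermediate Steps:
$m{\left(l,x \right)} = - \frac{833 x}{5} - \frac{808 l}{5}$ ($m{\left(l,x \right)} = \frac{- 808 l - 833 x}{5} = \frac{- 833 x - 808 l}{5} = - \frac{833 x}{5} - \frac{808 l}{5}$)
$\frac{1}{308169 + m{\left(731,787 \right)}} = \frac{1}{308169 - \frac{1246219}{5}} = \frac{1}{\frac{294626}{5}} = \frac{5}{294626}$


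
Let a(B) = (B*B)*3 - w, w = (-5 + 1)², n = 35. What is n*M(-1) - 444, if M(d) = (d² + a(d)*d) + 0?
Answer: 46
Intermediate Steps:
w = 16 (w = (-4)² = 16)
a(B) = -16 + 3*B² (a(B) = (B*B)*3 - 1*16 = B²*3 - 16 = 3*B² - 16 = -16 + 3*B²)
M(d) = d² + d*(-16 + 3*d²) (M(d) = (d² + (-16 + 3*d²)*d) + 0 = (d² + d*(-16 + 3*d²)) + 0 = d² + d*(-16 + 3*d²))
n*M(-1) - 444 = 35*(-(-16 - 1 + 3*(-1)²)) - 444 = 35*(-(-16 - 1 + 3*1)) - 444 = 35*(-(-16 - 1 + 3)) - 444 = 35*(-1*(-14)) - 444 = 35*14 - 444 = 490 - 444 = 46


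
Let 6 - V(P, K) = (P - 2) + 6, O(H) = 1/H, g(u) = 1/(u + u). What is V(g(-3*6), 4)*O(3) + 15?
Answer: 1693/108 ≈ 15.676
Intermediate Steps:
g(u) = 1/(2*u)
V(P, K) = 2 - P (V(P, K) = 6 - ((P - 2) + 6) = 6 - ((-2 + P) + 6) = 6 - (4 + P) = 6 + (-4 - P) = 2 - P)
V(g(-3*6), 4)*O(3) + 15 = (2 - 1/(2*((-3*6))))/3 + 15 = (2 - 1/(2*(-18)))*(⅓) + 15 = (2 - (-1)/(2*18))*(⅓) + 15 = (2 - 1*(-1/36))*(⅓) + 15 = (2 + 1/36)*(⅓) + 15 = (73/36)*(⅓) + 15 = 73/108 + 15 = 1693/108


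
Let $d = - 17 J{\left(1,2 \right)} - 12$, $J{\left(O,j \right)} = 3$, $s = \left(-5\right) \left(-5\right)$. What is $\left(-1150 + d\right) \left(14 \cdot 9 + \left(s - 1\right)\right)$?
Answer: $-181950$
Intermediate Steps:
$s = 25$
$d = -63$ ($d = \left(-17\right) 3 - 12 = -51 - 12 = -63$)
$\left(-1150 + d\right) \left(14 \cdot 9 + \left(s - 1\right)\right) = \left(-1150 - 63\right) \left(14 \cdot 9 + \left(25 - 1\right)\right) = - 1213 \left(126 + 24\right) = \left(-1213\right) 150 = -181950$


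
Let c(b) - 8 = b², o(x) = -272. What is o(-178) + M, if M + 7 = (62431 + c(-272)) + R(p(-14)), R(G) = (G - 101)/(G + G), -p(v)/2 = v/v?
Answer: 544679/4 ≈ 1.3617e+5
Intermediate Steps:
c(b) = 8 + b²
p(v) = -2 (p(v) = -2*v/v = -2*1 = -2)
R(G) = (-101 + G)/(2*G) (R(G) = (-101 + G)/((2*G)) = (-101 + G)*(1/(2*G)) = (-101 + G)/(2*G))
M = 545767/4 (M = -7 + ((62431 + (8 + (-272)²)) + (½)*(-101 - 2)/(-2)) = -7 + ((62431 + (8 + 73984)) + (½)*(-½)*(-103)) = -7 + ((62431 + 73992) + 103/4) = -7 + (136423 + 103/4) = -7 + 545795/4 = 545767/4 ≈ 1.3644e+5)
o(-178) + M = -272 + 545767/4 = 544679/4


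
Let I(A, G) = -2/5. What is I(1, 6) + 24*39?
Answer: 4678/5 ≈ 935.60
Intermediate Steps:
I(A, G) = -⅖ (I(A, G) = -2*⅕ = -⅖)
I(1, 6) + 24*39 = -⅖ + 24*39 = -⅖ + 936 = 4678/5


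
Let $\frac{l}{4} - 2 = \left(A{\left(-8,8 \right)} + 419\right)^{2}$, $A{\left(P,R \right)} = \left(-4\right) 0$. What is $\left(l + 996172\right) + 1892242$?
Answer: $3590666$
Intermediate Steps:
$A{\left(P,R \right)} = 0$
$l = 702252$ ($l = 8 + 4 \left(0 + 419\right)^{2} = 8 + 4 \cdot 419^{2} = 8 + 4 \cdot 175561 = 8 + 702244 = 702252$)
$\left(l + 996172\right) + 1892242 = \left(702252 + 996172\right) + 1892242 = 1698424 + 1892242 = 3590666$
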